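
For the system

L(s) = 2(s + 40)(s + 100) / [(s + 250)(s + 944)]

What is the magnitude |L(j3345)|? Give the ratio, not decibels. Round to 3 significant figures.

At s = jω = j3345:
zero (s+40): 40 + j3345 → |·| = √(40²+3345²) = √11190625 ≈ 3345.2, ∠ = arctan(3345/40) ≈ 89.31°
zero (s+100): 100 + j3345 → |·| = √(100²+3345²) = √11199025 ≈ 3346.5, ∠ = arctan(3345/100) ≈ 88.29°
pole (s+250): 250 + j3345 → |·| = √(250²+3345²) = √11251525 ≈ 3354.3, ∠ = arctan(3345/250) ≈ 85.73°
pole (s+944): 944 + j3345 → |·| = √(944²+3345²) = √12080161 ≈ 3475.7, ∠ = arctan(3345/944) ≈ 74.24°
|L| = 2 · 1.1195e+07 / 1.1659e+07 ≈ 1.9204

1.92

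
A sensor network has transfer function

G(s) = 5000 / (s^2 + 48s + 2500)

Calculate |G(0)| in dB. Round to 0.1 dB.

G(0) = 5000 / 2500 = 2
20 log₁₀(2) ≈ 6.02 dB

6.0 dB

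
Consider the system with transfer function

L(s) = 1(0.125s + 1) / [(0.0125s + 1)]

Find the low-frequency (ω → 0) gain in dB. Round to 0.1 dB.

0.0 dB

L(0) = 1 · 1 / 1 = 1
20 log₁₀(1) ≈ 0.00 dB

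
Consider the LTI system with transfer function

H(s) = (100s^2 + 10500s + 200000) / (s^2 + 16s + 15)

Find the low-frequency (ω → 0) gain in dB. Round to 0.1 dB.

H(0) = 200000 / 15 ≈ 13333
20 log₁₀(13333) ≈ 82.50 dB

82.5 dB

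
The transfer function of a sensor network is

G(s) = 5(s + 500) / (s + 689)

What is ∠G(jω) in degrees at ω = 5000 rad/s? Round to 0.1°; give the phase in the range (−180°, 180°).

2.1°

At s = jω = j5000:
zero (s+500): 500 + j5000 → |·| = √(500²+5000²) = √25250000 ≈ 5024.9, ∠ = arctan(5000/500) ≈ 84.29°
pole (s+689): 689 + j5000 → |·| = √(689²+5000²) = √25474721 ≈ 5047.2, ∠ = arctan(5000/689) ≈ 82.15°
∠G = 84.29° − 82.15° = 2.14°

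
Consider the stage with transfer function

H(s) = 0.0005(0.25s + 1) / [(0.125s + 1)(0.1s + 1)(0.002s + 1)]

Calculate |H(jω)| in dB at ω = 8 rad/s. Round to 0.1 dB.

-64.2 dB

At ω = 8 rad/s:
zero (1 + j8·0.25) = 1 + j2 → |·| ≈ 2.2361, ∠ ≈ 63.43°
pole (1 + j8·0.125) = 1 + j1 → |·| ≈ 1.4142, ∠ ≈ 45.00°
pole (1 + j8·0.1) = 1 + j0.8 → |·| ≈ 1.2806, ∠ ≈ 38.66°
pole (1 + j8·0.002) = 1 + j0.016 → |·| ≈ 1.0001, ∠ ≈ 0.92°
|H| = 0.0005 · 2.2361 / (1.4142 · 1.2806 · 1.0001) ≈ 0.0006173
Gain = 20 log₁₀(0.0006173) ≈ -64.19 dB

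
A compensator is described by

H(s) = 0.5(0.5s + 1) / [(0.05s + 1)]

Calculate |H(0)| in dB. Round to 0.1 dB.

H(0) = 0.5 · 1 / 1 = 0.5
20 log₁₀(0.5) ≈ -6.02 dB

-6.0 dB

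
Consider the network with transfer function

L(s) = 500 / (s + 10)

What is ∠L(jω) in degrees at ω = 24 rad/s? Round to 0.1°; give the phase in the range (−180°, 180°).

Substitute s = j24:
Numerator: 500 = 500 + j0
Denominator: (j24) + 10 = 10 + j24
|N| = √(500² + 0²) ≈ 500, ∠N ≈ 0.00°
|D| = √(10² + 24²) ≈ 26, ∠D ≈ 67.38°
∠L = 0.00° − 67.38° = -67.38°

-67.4°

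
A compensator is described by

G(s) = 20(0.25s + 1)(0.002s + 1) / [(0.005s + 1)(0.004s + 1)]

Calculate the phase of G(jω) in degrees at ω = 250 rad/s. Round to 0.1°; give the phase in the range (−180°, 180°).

19.3°

At ω = 250 rad/s:
zero (1 + j250·0.25) = 1 + j62.5 → |·| ≈ 62.508, ∠ ≈ 89.08°
zero (1 + j250·0.002) = 1 + j0.5 → |·| ≈ 1.118, ∠ ≈ 26.57°
pole (1 + j250·0.005) = 1 + j1.25 → |·| ≈ 1.6008, ∠ ≈ 51.34°
pole (1 + j250·0.004) = 1 + j1 → |·| ≈ 1.4142, ∠ ≈ 45.00°
∠G = (89.08° + 26.57°) − (51.34° + 45.00°) = 19.31°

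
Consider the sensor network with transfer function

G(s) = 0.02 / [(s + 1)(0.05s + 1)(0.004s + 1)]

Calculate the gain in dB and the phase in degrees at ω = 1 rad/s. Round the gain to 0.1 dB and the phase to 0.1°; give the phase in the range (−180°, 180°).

-37.0 dB, -48.1°

At ω = 1 rad/s:
pole (1 + j1·1) = 1 + j1 → |·| ≈ 1.4142, ∠ ≈ 45.00°
pole (1 + j1·0.05) = 1 + j0.05 → |·| ≈ 1.0012, ∠ ≈ 2.86°
pole (1 + j1·0.004) = 1 + j0.004 → |·| ≈ 1, ∠ ≈ 0.23°
|G| = 0.02 · 1 / (1.4142 · 1.0012 · 1) ≈ 0.014125
Gain = 20 log₁₀(0.014125) ≈ -37.00 dB
∠G = (0°) − (45.00° + 2.86° + 0.23°) = -48.09°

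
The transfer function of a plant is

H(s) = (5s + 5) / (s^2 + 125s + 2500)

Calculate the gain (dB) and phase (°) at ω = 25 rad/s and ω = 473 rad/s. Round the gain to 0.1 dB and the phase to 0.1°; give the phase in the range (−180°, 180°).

ω = 25: -29.3 dB, 28.7°; ω = 473: -39.7 dB, -75.2°

Substitute s = j25:
Numerator: 5(j25) + 5 = 5 + j125
Denominator: (j25)^2 + 125(j25) + 2500 = 1875 + j3125
|N| = √(5² + 125²) ≈ 125.1, ∠N ≈ 87.71°
|D| = √(1875² + 3125²) ≈ 3644.3, ∠D ≈ 59.04°
|H| = 125.1 / 3644.3 ≈ 0.034328
Gain = 20 log₁₀(0.034328) ≈ -29.29 dB
∠H = 87.71° − 59.04° = 28.67°

Substitute s = j473:
Numerator: 5(j473) + 5 = 5 + j2365
Denominator: (j473)^2 + 125(j473) + 2500 = -221229 + j59125
|N| = √(5² + 2365²) ≈ 2365, ∠N ≈ 89.88°
|D| = √(221229² + 59125²) ≈ 2.2899e+05, ∠D ≈ 165.04°
|H| = 2365 / 2.2899e+05 ≈ 0.010328
Gain = 20 log₁₀(0.010328) ≈ -39.72 dB
∠H = 89.88° − 165.04° = -75.16°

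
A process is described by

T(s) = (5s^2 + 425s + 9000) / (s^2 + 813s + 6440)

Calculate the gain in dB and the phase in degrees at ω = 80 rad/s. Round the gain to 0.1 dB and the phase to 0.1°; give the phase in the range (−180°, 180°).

-4.0 dB, 34.1°

Substitute s = j80:
Numerator: 5(j80)^2 + 425(j80) + 9000 = -23000 + j34000
Denominator: (j80)^2 + 813(j80) + 6440 = 40 + j65040
|N| = √(23000² + 34000²) ≈ 41049, ∠N ≈ 124.08°
|D| = √(40² + 65040²) ≈ 65040, ∠D ≈ 89.96°
|T| = 41049 / 65040 ≈ 0.63113
Gain = 20 log₁₀(0.63113) ≈ -4.00 dB
∠T = 124.08° − 89.96° = 34.12°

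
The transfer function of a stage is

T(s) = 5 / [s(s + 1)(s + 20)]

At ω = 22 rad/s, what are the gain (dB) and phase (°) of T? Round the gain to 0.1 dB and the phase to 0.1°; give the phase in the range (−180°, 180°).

-69.2 dB, 134.9°

At s = jω = j22:
pole (s+1): 1 + j22 → |·| = √(1²+22²) = √485 ≈ 22.023, ∠ = arctan(22/1) ≈ 87.40°
pole (s+20): 20 + j22 → |·| = √(20²+22²) = √884 ≈ 29.732, ∠ = arctan(22/20) ≈ 47.73°
pole at origin: |s| = 22, ∠ = 90.00° (in denominator)
|T| = 5 / 14405 ≈ 0.0003471
Gain = 20 log₁₀(0.0003471) ≈ -69.19 dB
∠T = 0.00° − 225.13° = -225.13° ≡ 134.87° (principal value)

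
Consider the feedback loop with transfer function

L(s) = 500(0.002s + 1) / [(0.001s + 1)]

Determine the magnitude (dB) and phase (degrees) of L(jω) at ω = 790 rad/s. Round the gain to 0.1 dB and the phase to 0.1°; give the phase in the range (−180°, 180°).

57.3 dB, 19.4°

At ω = 790 rad/s:
zero (1 + j790·0.002) = 1 + j1.58 → |·| ≈ 1.8699, ∠ ≈ 57.67°
pole (1 + j790·0.001) = 1 + j0.79 → |·| ≈ 1.2744, ∠ ≈ 38.31°
|L| = 500 · 1.8699 / (1.2744) ≈ 733.64
Gain = 20 log₁₀(733.64) ≈ 57.31 dB
∠L = (57.67°) − (38.31°) = 19.36°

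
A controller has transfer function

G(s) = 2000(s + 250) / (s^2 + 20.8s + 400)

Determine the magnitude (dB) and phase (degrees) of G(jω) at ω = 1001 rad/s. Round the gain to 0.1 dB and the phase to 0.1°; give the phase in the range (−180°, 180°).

6.3 dB, -102.8°

At s = jω = j1001:
zero (s+250): 250 + j1001 → |·| = √(250²+1001²) = √1064501 ≈ 1031.7, ∠ = arctan(1001/250) ≈ 75.98°
quadratic: (j1001)² + 20.8·j1001 + 400 = -1001601 + j20820.8 → |·| ≈ 1.0018e+06, ∠ ≈ 178.81°
|G| = 2000 · 1031.7 / 1.0018e+06 ≈ 2.0597
Gain = 20 log₁₀(2.0597) ≈ 6.28 dB
∠G = 75.98° − 178.81° = -102.83°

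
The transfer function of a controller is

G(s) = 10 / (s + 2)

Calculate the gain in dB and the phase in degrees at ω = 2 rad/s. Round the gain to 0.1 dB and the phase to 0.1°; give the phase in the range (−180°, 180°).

At s = jω = j2:
pole (s+2): 2 + j2 → |·| = √(2²+2²) = √8 ≈ 2.8284, ∠ = arctan(2/2) ≈ 45.00°
|G| = 10 / 2.8284 ≈ 3.5356
Gain = 20 log₁₀(3.5356) ≈ 10.97 dB
∠G = 0.00° − 45.00° = -45.00°

11.0 dB, -45.0°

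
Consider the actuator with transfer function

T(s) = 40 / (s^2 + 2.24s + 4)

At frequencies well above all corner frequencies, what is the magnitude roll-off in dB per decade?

Each pole contributes −20 dB/decade at high frequency; each zero contributes +20 dB/decade.
Net: 0 zero(s) − 2 pole(s) → -40 dB/decade.

-40 dB/decade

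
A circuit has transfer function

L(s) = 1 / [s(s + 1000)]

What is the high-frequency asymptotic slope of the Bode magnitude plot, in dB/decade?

-40 dB/decade

Each pole contributes −20 dB/decade at high frequency; each zero contributes +20 dB/decade.
Net: 0 zero(s) − 2 pole(s) → -40 dB/decade.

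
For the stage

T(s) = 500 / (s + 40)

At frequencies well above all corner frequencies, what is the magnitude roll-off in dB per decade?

Each pole contributes −20 dB/decade at high frequency; each zero contributes +20 dB/decade.
Net: 0 zero(s) − 1 pole(s) → -20 dB/decade.

-20 dB/decade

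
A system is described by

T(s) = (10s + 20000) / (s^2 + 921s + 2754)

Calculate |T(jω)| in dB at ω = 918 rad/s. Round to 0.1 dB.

Substitute s = j918:
Numerator: 10(j918) + 20000 = 20000 + j9180
Denominator: (j918)^2 + 921(j918) + 2754 = -839970 + j845478
|N| = √(20000² + 9180²) ≈ 22006, ∠N ≈ 24.66°
|D| = √(839970² + 845478²) ≈ 1.1918e+06, ∠D ≈ 134.81°
|T| = 22006 / 1.1918e+06 ≈ 0.018465
Gain = 20 log₁₀(0.018465) ≈ -34.67 dB

-34.7 dB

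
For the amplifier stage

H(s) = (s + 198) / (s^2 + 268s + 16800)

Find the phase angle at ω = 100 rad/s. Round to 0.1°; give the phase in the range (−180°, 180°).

Substitute s = j100:
Numerator: (j100) + 198 = 198 + j100
Denominator: (j100)^2 + 268(j100) + 16800 = 6800 + j26800
|N| = √(198² + 100²) ≈ 221.82, ∠N ≈ 26.80°
|D| = √(6800² + 26800²) ≈ 27649, ∠D ≈ 75.76°
∠H = 26.80° − 75.76° = -48.96°

-49.0°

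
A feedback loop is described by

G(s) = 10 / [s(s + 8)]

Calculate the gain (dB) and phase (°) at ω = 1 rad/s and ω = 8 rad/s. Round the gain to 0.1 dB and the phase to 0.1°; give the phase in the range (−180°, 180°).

At s = jω = j1:
pole (s+8): 8 + j1 → |·| = √(8²+1²) = √65 ≈ 8.0623, ∠ = arctan(1/8) ≈ 7.13°
pole at origin: |s| = 1, ∠ = 90.00° (in denominator)
|G| = 10 / 8.0623 ≈ 1.2403
Gain = 20 log₁₀(1.2403) ≈ 1.87 dB
∠G = 0.00° − 97.13° = -97.13°

At s = jω = j8:
pole (s+8): 8 + j8 → |·| = √(8²+8²) = √128 ≈ 11.314, ∠ = arctan(8/8) ≈ 45.00°
pole at origin: |s| = 8, ∠ = 90.00° (in denominator)
|G| = 10 / 90.512 ≈ 0.11048
Gain = 20 log₁₀(0.11048) ≈ -19.13 dB
∠G = 0.00° − 135.00° = -135.00°

ω = 1: 1.9 dB, -97.1°; ω = 8: -19.1 dB, -135.0°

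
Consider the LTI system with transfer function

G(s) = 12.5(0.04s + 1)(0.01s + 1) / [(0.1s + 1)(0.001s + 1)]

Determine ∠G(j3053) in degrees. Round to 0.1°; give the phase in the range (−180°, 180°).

At ω = 3053 rad/s:
zero (1 + j3053·0.04) = 1 + j122.12 → |·| ≈ 122.12, ∠ ≈ 89.53°
zero (1 + j3053·0.01) = 1 + j30.53 → |·| ≈ 30.546, ∠ ≈ 88.12°
pole (1 + j3053·0.1) = 1 + j305.3 → |·| ≈ 305.3, ∠ ≈ 89.81°
pole (1 + j3053·0.001) = 1 + j3.053 → |·| ≈ 3.2126, ∠ ≈ 71.86°
∠G = (89.53° + 88.12°) − (89.81° + 71.86°) = 15.98°

16.0°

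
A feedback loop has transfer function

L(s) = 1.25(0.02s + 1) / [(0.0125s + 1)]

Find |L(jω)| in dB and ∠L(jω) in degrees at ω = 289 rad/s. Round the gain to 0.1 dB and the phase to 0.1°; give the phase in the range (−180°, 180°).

At ω = 289 rad/s:
zero (1 + j289·0.02) = 1 + j5.78 → |·| ≈ 5.8659, ∠ ≈ 80.18°
pole (1 + j289·0.0125) = 1 + j3.6125 → |·| ≈ 3.7484, ∠ ≈ 74.53°
|L| = 1.25 · 5.8659 / (3.7484) ≈ 1.9561
Gain = 20 log₁₀(1.9561) ≈ 5.83 dB
∠L = (80.18°) − (74.53°) = 5.65°

5.8 dB, 5.7°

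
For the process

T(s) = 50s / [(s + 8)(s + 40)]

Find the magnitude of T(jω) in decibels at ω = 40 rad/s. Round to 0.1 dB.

-1.2 dB

At s = jω = j40:
zero at origin: s = j40 → |·| = 40, ∠ = 90.00°
pole (s+8): 8 + j40 → |·| = √(8²+40²) = √1664 ≈ 40.792, ∠ = arctan(40/8) ≈ 78.69°
pole (s+40): 40 + j40 → |·| = √(40²+40²) = √3200 ≈ 56.569, ∠ = arctan(40/40) ≈ 45.00°
|T| = 50 · 40 / 2307.6 ≈ 0.8667
Gain = 20 log₁₀(0.8667) ≈ -1.24 dB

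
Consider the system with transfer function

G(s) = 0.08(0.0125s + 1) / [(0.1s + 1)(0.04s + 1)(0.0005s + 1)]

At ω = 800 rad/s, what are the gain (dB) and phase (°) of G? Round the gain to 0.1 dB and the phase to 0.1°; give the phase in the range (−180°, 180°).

At ω = 800 rad/s:
zero (1 + j800·0.0125) = 1 + j10 → |·| ≈ 10.05, ∠ ≈ 84.29°
pole (1 + j800·0.1) = 1 + j80 → |·| ≈ 80.006, ∠ ≈ 89.28°
pole (1 + j800·0.04) = 1 + j32 → |·| ≈ 32.016, ∠ ≈ 88.21°
pole (1 + j800·0.0005) = 1 + j0.4 → |·| ≈ 1.077, ∠ ≈ 21.80°
|G| = 0.08 · 10.05 / (80.006 · 32.016 · 1.077) ≈ 0.00029144
Gain = 20 log₁₀(0.00029144) ≈ -70.71 dB
∠G = (84.29°) − (89.28° + 88.21° + 21.80°) = -115.00°

-70.7 dB, -115.0°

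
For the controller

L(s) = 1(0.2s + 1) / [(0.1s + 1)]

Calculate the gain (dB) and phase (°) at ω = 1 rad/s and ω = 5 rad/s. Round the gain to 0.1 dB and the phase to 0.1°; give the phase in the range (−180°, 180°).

At ω = 1 rad/s:
zero (1 + j1·0.2) = 1 + j0.2 → |·| ≈ 1.0198, ∠ ≈ 11.31°
pole (1 + j1·0.1) = 1 + j0.1 → |·| ≈ 1.005, ∠ ≈ 5.71°
|L| = 1 · 1.0198 / (1.005) ≈ 1.0147
Gain = 20 log₁₀(1.0147) ≈ 0.13 dB
∠L = (11.31°) − (5.71°) = 5.60°

At ω = 5 rad/s:
zero (1 + j5·0.2) = 1 + j1 → |·| ≈ 1.4142, ∠ ≈ 45.00°
pole (1 + j5·0.1) = 1 + j0.5 → |·| ≈ 1.118, ∠ ≈ 26.57°
|L| = 1 · 1.4142 / (1.118) ≈ 1.2649
Gain = 20 log₁₀(1.2649) ≈ 2.04 dB
∠L = (45.00°) − (26.57°) = 18.43°

ω = 1: 0.1 dB, 5.6°; ω = 5: 2.0 dB, 18.4°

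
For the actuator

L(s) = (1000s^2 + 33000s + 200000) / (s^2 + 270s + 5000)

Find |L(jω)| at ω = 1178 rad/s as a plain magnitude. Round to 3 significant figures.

Substitute s = j1178:
Numerator: 1000(j1178)^2 + 33000(j1178) + 200000 = -1387484000 + j38874000
Denominator: (j1178)^2 + 270(j1178) + 5000 = -1382684 + j318060
|N| = √(1387484000² + 38874000²) ≈ 1.388e+09, ∠N ≈ 178.40°
|D| = √(1382684² + 318060²) ≈ 1.4188e+06, ∠D ≈ 167.05°
|L| = 1.388e+09 / 1.4188e+06 ≈ 978.29

978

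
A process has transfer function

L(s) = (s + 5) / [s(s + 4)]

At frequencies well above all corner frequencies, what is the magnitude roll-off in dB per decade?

-20 dB/decade

Each pole contributes −20 dB/decade at high frequency; each zero contributes +20 dB/decade.
Net: 1 zero(s) − 2 pole(s) → -20 dB/decade.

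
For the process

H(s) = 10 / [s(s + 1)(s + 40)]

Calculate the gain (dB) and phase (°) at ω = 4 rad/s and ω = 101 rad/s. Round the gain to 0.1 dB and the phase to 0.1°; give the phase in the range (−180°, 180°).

ω = 4: -36.4 dB, -171.7°; ω = 101: -100.9 dB, 112.2°

At s = jω = j4:
pole (s+1): 1 + j4 → |·| = √(1²+4²) = √17 ≈ 4.1231, ∠ = arctan(4/1) ≈ 75.96°
pole (s+40): 40 + j4 → |·| = √(40²+4²) = √1616 ≈ 40.2, ∠ = arctan(4/40) ≈ 5.71°
pole at origin: |s| = 4, ∠ = 90.00° (in denominator)
|H| = 10 / 662.99 ≈ 0.015083
Gain = 20 log₁₀(0.015083) ≈ -36.43 dB
∠H = 0.00° − 171.67° = -171.67°

At s = jω = j101:
pole (s+1): 1 + j101 → |·| = √(1²+101²) = √10202 ≈ 101, ∠ = arctan(101/1) ≈ 89.43°
pole (s+40): 40 + j101 → |·| = √(40²+101²) = √11801 ≈ 108.63, ∠ = arctan(101/40) ≈ 68.39°
pole at origin: |s| = 101, ∠ = 90.00° (in denominator)
|H| = 10 / 1.1081e+06 ≈ 9.0245e-06
Gain = 20 log₁₀(9.0245e-06) ≈ -100.89 dB
∠H = 0.00° − 247.82° = -247.82° ≡ 112.18° (principal value)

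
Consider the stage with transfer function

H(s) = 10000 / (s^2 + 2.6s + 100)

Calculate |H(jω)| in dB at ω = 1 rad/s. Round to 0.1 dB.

At s = jω = j1:
quadratic: (j1)² + 2.6·j1 + 100 = 99 + j2.6 → |·| ≈ 99.034, ∠ ≈ 1.50°
|H| = 10000 / 99.034 ≈ 100.98
Gain = 20 log₁₀(100.98) ≈ 40.08 dB

40.1 dB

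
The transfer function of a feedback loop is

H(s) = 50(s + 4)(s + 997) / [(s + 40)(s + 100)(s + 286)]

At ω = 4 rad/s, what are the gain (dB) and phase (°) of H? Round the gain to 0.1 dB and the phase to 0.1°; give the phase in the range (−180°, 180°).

-12.2 dB, 36.4°

At s = jω = j4:
zero (s+4): 4 + j4 → |·| = √(4²+4²) = √32 ≈ 5.6569, ∠ = arctan(4/4) ≈ 45.00°
zero (s+997): 997 + j4 → |·| = √(997²+4²) = √994025 ≈ 997.01, ∠ = arctan(4/997) ≈ 0.23°
pole (s+40): 40 + j4 → |·| = √(40²+4²) = √1616 ≈ 40.2, ∠ = arctan(4/40) ≈ 5.71°
pole (s+100): 100 + j4 → |·| = √(100²+4²) = √10016 ≈ 100.08, ∠ = arctan(4/100) ≈ 2.29°
pole (s+286): 286 + j4 → |·| = √(286²+4²) = √81812 ≈ 286.03, ∠ = arctan(4/286) ≈ 0.80°
|H| = 50 · 5640 / 1.1508e+06 ≈ 0.24505
Gain = 20 log₁₀(0.24505) ≈ -12.21 dB
∠H = 45.23° − 8.80° = 36.43°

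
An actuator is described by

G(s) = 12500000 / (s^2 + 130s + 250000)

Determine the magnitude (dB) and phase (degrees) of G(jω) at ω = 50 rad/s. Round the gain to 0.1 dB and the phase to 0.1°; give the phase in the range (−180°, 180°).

At s = jω = j50:
quadratic: (j50)² + 130·j50 + 250000 = 247500 + j6500 → |·| ≈ 2.4759e+05, ∠ ≈ 1.50°
|G| = 12500000 / 2.4759e+05 ≈ 50.487
Gain = 20 log₁₀(50.487) ≈ 34.06 dB
∠G = 0.00° − 1.50° = -1.50°

34.1 dB, -1.5°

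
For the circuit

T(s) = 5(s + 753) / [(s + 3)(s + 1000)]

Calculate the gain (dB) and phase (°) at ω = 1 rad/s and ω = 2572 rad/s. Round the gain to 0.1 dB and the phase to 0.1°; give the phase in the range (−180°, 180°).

At s = jω = j1:
zero (s+753): 753 + j1 → |·| = √(753²+1²) = √567010 ≈ 753, ∠ = arctan(1/753) ≈ 0.08°
pole (s+3): 3 + j1 → |·| = √(3²+1²) = √10 ≈ 3.1623, ∠ = arctan(1/3) ≈ 18.43°
pole (s+1000): 1000 + j1 → |·| = √(1000²+1²) = √1000001 ≈ 1000, ∠ = arctan(1/1000) ≈ 0.06°
|T| = 5 · 753 / 3162.3 ≈ 1.1906
Gain = 20 log₁₀(1.1906) ≈ 1.52 dB
∠T = 0.08° − 18.49° = -18.41°

At s = jω = j2572:
zero (s+753): 753 + j2572 → |·| = √(753²+2572²) = √7182193 ≈ 2680, ∠ = arctan(2572/753) ≈ 73.68°
pole (s+3): 3 + j2572 → |·| = √(3²+2572²) = √6615193 ≈ 2572, ∠ = arctan(2572/3) ≈ 89.93°
pole (s+1000): 1000 + j2572 → |·| = √(1000²+2572²) = √7615184 ≈ 2759.6, ∠ = arctan(2572/1000) ≈ 68.75°
|T| = 5 · 2680 / 7.0977e+06 ≈ 0.0018879
Gain = 20 log₁₀(0.0018879) ≈ -54.48 dB
∠T = 73.68° − 158.68° = -85.00°

ω = 1: 1.5 dB, -18.4°; ω = 2572: -54.5 dB, -85.0°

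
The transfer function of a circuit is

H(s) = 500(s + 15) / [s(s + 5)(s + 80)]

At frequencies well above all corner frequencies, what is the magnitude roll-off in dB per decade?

Each pole contributes −20 dB/decade at high frequency; each zero contributes +20 dB/decade.
Net: 1 zero(s) − 3 pole(s) → -40 dB/decade.

-40 dB/decade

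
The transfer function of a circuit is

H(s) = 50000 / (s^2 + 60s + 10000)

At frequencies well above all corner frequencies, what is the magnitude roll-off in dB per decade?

-40 dB/decade

Each pole contributes −20 dB/decade at high frequency; each zero contributes +20 dB/decade.
Net: 0 zero(s) − 2 pole(s) → -40 dB/decade.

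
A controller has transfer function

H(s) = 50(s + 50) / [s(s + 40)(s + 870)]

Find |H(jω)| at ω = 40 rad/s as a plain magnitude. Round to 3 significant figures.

0.00162

At s = jω = j40:
zero (s+50): 50 + j40 → |·| = √(50²+40²) = √4100 ≈ 64.031, ∠ = arctan(40/50) ≈ 38.66°
pole (s+40): 40 + j40 → |·| = √(40²+40²) = √3200 ≈ 56.569, ∠ = arctan(40/40) ≈ 45.00°
pole (s+870): 870 + j40 → |·| = √(870²+40²) = √758500 ≈ 870.92, ∠ = arctan(40/870) ≈ 2.63°
pole at origin: |s| = 40, ∠ = 90.00° (in denominator)
|H| = 50 · 64.031 / 1.9707e+06 ≈ 0.0016246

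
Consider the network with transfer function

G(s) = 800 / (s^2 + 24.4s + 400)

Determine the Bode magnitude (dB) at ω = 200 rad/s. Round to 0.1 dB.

At s = jω = j200:
quadratic: (j200)² + 24.4·j200 + 400 = -39600 + j4880 → |·| ≈ 39900, ∠ ≈ 172.97°
|G| = 800 / 39900 ≈ 0.02005
Gain = 20 log₁₀(0.02005) ≈ -33.96 dB

-34.0 dB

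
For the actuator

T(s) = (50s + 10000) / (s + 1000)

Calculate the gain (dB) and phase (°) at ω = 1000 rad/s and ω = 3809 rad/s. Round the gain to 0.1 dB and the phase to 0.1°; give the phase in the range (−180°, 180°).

Substitute s = j1000:
Numerator: 50(j1000) + 10000 = 10000 + j50000
Denominator: (j1000) + 1000 = 1000 + j1000
|N| = √(10000² + 50000²) ≈ 50990, ∠N ≈ 78.69°
|D| = √(1000² + 1000²) ≈ 1414.2, ∠D ≈ 45.00°
|T| = 50990 / 1414.2 ≈ 36.056
Gain = 20 log₁₀(36.056) ≈ 31.14 dB
∠T = 78.69° − 45.00° = 33.69°

Substitute s = j3809:
Numerator: 50(j3809) + 10000 = 10000 + j190450
Denominator: (j3809) + 1000 = 1000 + j3809
|N| = √(10000² + 190450²) ≈ 1.9071e+05, ∠N ≈ 86.99°
|D| = √(1000² + 3809²) ≈ 3938.1, ∠D ≈ 75.29°
|T| = 1.9071e+05 / 3938.1 ≈ 48.427
Gain = 20 log₁₀(48.427) ≈ 33.70 dB
∠T = 86.99° − 75.29° = 11.70°

ω = 1000: 31.1 dB, 33.7°; ω = 3809: 33.7 dB, 11.7°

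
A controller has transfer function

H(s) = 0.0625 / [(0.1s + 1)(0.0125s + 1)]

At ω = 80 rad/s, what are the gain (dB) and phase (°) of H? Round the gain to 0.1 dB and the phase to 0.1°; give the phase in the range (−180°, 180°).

-45.2 dB, -127.9°

At ω = 80 rad/s:
pole (1 + j80·0.1) = 1 + j8 → |·| ≈ 8.0623, ∠ ≈ 82.87°
pole (1 + j80·0.0125) = 1 + j1 → |·| ≈ 1.4142, ∠ ≈ 45.00°
|H| = 0.0625 · 1 / (8.0623 · 1.4142) ≈ 0.0054816
Gain = 20 log₁₀(0.0054816) ≈ -45.22 dB
∠H = (0°) − (82.87° + 45.00°) = -127.87°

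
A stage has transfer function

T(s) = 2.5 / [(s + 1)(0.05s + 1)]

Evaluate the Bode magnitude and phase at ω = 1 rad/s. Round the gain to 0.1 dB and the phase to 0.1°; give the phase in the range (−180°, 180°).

At ω = 1 rad/s:
pole (1 + j1·1) = 1 + j1 → |·| ≈ 1.4142, ∠ ≈ 45.00°
pole (1 + j1·0.05) = 1 + j0.05 → |·| ≈ 1.0012, ∠ ≈ 2.86°
|T| = 2.5 · 1 / (1.4142 · 1.0012) ≈ 1.7657
Gain = 20 log₁₀(1.7657) ≈ 4.94 dB
∠T = (0°) − (45.00° + 2.86°) = -47.86°

4.9 dB, -47.9°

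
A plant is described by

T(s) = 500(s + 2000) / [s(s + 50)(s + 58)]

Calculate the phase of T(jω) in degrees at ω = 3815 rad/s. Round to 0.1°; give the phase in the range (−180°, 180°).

At s = jω = j3815:
zero (s+2000): 2000 + j3815 → |·| = √(2000²+3815²) = √18554225 ≈ 4307.5, ∠ = arctan(3815/2000) ≈ 62.33°
pole (s+50): 50 + j3815 → |·| = √(50²+3815²) = √14556725 ≈ 3815.3, ∠ = arctan(3815/50) ≈ 89.25°
pole (s+58): 58 + j3815 → |·| = √(58²+3815²) = √14557589 ≈ 3815.4, ∠ = arctan(3815/58) ≈ 89.13°
pole at origin: |s| = 3815, ∠ = 90.00° (in denominator)
∠T = 62.33° − 268.38° = -206.05° ≡ 153.95° (principal value)

154.0°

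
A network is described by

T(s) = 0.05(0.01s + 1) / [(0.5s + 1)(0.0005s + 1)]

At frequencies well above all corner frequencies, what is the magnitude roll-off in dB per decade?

Each pole contributes −20 dB/decade at high frequency; each zero contributes +20 dB/decade.
Net: 1 zero(s) − 2 pole(s) → -20 dB/decade.

-20 dB/decade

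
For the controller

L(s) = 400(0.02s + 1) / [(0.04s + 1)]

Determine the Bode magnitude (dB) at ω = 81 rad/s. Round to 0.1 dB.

47.0 dB

At ω = 81 rad/s:
zero (1 + j81·0.02) = 1 + j1.62 → |·| ≈ 1.9038, ∠ ≈ 58.31°
pole (1 + j81·0.04) = 1 + j3.24 → |·| ≈ 3.3908, ∠ ≈ 72.85°
|L| = 400 · 1.9038 / (3.3908) ≈ 224.58
Gain = 20 log₁₀(224.58) ≈ 47.03 dB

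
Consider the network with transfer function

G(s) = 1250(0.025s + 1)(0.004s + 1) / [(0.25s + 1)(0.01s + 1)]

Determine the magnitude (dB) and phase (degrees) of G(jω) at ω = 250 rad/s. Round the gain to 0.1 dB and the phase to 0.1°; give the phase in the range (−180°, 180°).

36.5 dB, -31.4°

At ω = 250 rad/s:
zero (1 + j250·0.025) = 1 + j6.25 → |·| ≈ 6.3295, ∠ ≈ 80.91°
zero (1 + j250·0.004) = 1 + j1 → |·| ≈ 1.4142, ∠ ≈ 45.00°
pole (1 + j250·0.25) = 1 + j62.5 → |·| ≈ 62.508, ∠ ≈ 89.08°
pole (1 + j250·0.01) = 1 + j2.5 → |·| ≈ 2.6926, ∠ ≈ 68.20°
|G| = 1250 · 6.3295 · 1.4142 / (62.508 · 2.6926) ≈ 66.479
Gain = 20 log₁₀(66.479) ≈ 36.45 dB
∠G = (80.91° + 45.00°) − (89.08° + 68.20°) = -31.37°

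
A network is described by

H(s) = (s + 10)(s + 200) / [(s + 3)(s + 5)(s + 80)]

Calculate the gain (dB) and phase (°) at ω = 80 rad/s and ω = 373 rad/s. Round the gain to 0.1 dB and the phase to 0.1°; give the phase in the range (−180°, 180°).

At s = jω = j80:
zero (s+10): 10 + j80 → |·| = √(10²+80²) = √6500 ≈ 80.623, ∠ = arctan(80/10) ≈ 82.87°
zero (s+200): 200 + j80 → |·| = √(200²+80²) = √46400 ≈ 215.41, ∠ = arctan(80/200) ≈ 21.80°
pole (s+3): 3 + j80 → |·| = √(3²+80²) = √6409 ≈ 80.056, ∠ = arctan(80/3) ≈ 87.85°
pole (s+5): 5 + j80 → |·| = √(5²+80²) = √6425 ≈ 80.156, ∠ = arctan(80/5) ≈ 86.42°
pole (s+80): 80 + j80 → |·| = √(80²+80²) = √12800 ≈ 113.14, ∠ = arctan(80/80) ≈ 45.00°
|H| = 1 · 17367 / 7.2602e+05 ≈ 0.023921
Gain = 20 log₁₀(0.023921) ≈ -32.42 dB
∠H = 104.67° − 219.27° = -114.60°

At s = jω = j373:
zero (s+10): 10 + j373 → |·| = √(10²+373²) = √139229 ≈ 373.13, ∠ = arctan(373/10) ≈ 88.46°
zero (s+200): 200 + j373 → |·| = √(200²+373²) = √179129 ≈ 423.24, ∠ = arctan(373/200) ≈ 61.80°
pole (s+3): 3 + j373 → |·| = √(3²+373²) = √139138 ≈ 373.01, ∠ = arctan(373/3) ≈ 89.54°
pole (s+5): 5 + j373 → |·| = √(5²+373²) = √139154 ≈ 373.03, ∠ = arctan(373/5) ≈ 89.23°
pole (s+80): 80 + j373 → |·| = √(80²+373²) = √145529 ≈ 381.48, ∠ = arctan(373/80) ≈ 77.89°
|H| = 1 · 1.5792e+05 / 5.3081e+07 ≈ 0.0029751
Gain = 20 log₁₀(0.0029751) ≈ -50.53 dB
∠H = 150.26° − 256.66° = -106.40°

ω = 80: -32.4 dB, -114.6°; ω = 373: -50.5 dB, -106.4°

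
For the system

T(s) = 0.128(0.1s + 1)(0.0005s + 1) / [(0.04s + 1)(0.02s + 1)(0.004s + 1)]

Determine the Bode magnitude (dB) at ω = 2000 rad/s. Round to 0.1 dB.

-57.1 dB

At ω = 2000 rad/s:
zero (1 + j2000·0.1) = 1 + j200 → |·| ≈ 200, ∠ ≈ 89.71°
zero (1 + j2000·0.0005) = 1 + j1 → |·| ≈ 1.4142, ∠ ≈ 45.00°
pole (1 + j2000·0.04) = 1 + j80 → |·| ≈ 80.006, ∠ ≈ 89.28°
pole (1 + j2000·0.02) = 1 + j40 → |·| ≈ 40.012, ∠ ≈ 88.57°
pole (1 + j2000·0.004) = 1 + j8 → |·| ≈ 8.0623, ∠ ≈ 82.87°
|T| = 0.128 · 200 · 1.4142 / (80.006 · 40.012 · 8.0623) ≈ 0.0014027
Gain = 20 log₁₀(0.0014027) ≈ -57.06 dB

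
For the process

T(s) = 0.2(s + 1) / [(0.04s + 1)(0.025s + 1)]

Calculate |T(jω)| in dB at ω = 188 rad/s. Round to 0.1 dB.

0.3 dB

At ω = 188 rad/s:
zero (1 + j188·1) = 1 + j188 → |·| ≈ 188, ∠ ≈ 89.70°
pole (1 + j188·0.04) = 1 + j7.52 → |·| ≈ 7.5862, ∠ ≈ 82.43°
pole (1 + j188·0.025) = 1 + j4.7 → |·| ≈ 4.8052, ∠ ≈ 77.99°
|T| = 0.2 · 188 / (7.5862 · 4.8052) ≈ 1.0315
Gain = 20 log₁₀(1.0315) ≈ 0.27 dB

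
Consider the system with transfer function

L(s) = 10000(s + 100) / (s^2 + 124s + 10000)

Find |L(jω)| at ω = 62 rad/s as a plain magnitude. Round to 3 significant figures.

At s = jω = j62:
zero (s+100): 100 + j62 → |·| = √(100²+62²) = √13844 ≈ 117.66, ∠ = arctan(62/100) ≈ 31.80°
quadratic: (j62)² + 124·j62 + 10000 = 6156 + j7688 → |·| ≈ 9848.9, ∠ ≈ 51.31°
|L| = 10000 · 117.66 / 9848.9 ≈ 119.47

119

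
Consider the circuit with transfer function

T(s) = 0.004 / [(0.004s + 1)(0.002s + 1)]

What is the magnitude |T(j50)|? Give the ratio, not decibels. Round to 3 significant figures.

At ω = 50 rad/s:
pole (1 + j50·0.004) = 1 + j0.2 → |·| ≈ 1.0198, ∠ ≈ 11.31°
pole (1 + j50·0.002) = 1 + j0.1 → |·| ≈ 1.005, ∠ ≈ 5.71°
|T| = 0.004 · 1 / (1.0198 · 1.005) ≈ 0.0039028

0.00390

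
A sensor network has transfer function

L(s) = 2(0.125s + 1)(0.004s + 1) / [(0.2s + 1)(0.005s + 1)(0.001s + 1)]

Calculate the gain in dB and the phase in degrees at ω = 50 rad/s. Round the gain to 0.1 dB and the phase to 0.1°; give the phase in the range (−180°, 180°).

1.9 dB, -9.0°

At ω = 50 rad/s:
zero (1 + j50·0.125) = 1 + j6.25 → |·| ≈ 6.3295, ∠ ≈ 80.91°
zero (1 + j50·0.004) = 1 + j0.2 → |·| ≈ 1.0198, ∠ ≈ 11.31°
pole (1 + j50·0.2) = 1 + j10 → |·| ≈ 10.05, ∠ ≈ 84.29°
pole (1 + j50·0.005) = 1 + j0.25 → |·| ≈ 1.0308, ∠ ≈ 14.04°
pole (1 + j50·0.001) = 1 + j0.05 → |·| ≈ 1.0012, ∠ ≈ 2.86°
|L| = 2 · 6.3295 · 1.0198 / (10.05 · 1.0308 · 1.0012) ≈ 1.2447
Gain = 20 log₁₀(1.2447) ≈ 1.90 dB
∠L = (80.91° + 11.31°) − (84.29° + 14.04° + 2.86°) = -8.97°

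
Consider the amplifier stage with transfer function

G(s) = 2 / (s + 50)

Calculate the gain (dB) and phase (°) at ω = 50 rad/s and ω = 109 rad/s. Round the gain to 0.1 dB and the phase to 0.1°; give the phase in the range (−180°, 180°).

Substitute s = j50:
Numerator: 2 = 2 + j0
Denominator: (j50) + 50 = 50 + j50
|N| = √(2² + 0²) ≈ 2, ∠N ≈ 0.00°
|D| = √(50² + 50²) ≈ 70.711, ∠D ≈ 45.00°
|G| = 2 / 70.711 ≈ 0.028284
Gain = 20 log₁₀(0.028284) ≈ -30.97 dB
∠G = 0.00° − 45.00° = -45.00°

Substitute s = j109:
Numerator: 2 = 2 + j0
Denominator: (j109) + 50 = 50 + j109
|N| = √(2² + 0²) ≈ 2, ∠N ≈ 0.00°
|D| = √(50² + 109²) ≈ 119.92, ∠D ≈ 65.36°
|G| = 2 / 119.92 ≈ 0.016678
Gain = 20 log₁₀(0.016678) ≈ -35.56 dB
∠G = 0.00° − 65.36° = -65.36°

ω = 50: -31.0 dB, -45.0°; ω = 109: -35.6 dB, -65.4°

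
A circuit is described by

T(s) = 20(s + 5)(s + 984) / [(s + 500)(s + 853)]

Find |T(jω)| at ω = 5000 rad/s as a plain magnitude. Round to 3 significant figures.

20.0

At s = jω = j5000:
zero (s+5): 5 + j5000 → |·| = √(5²+5000²) = √25000025 ≈ 5000, ∠ = arctan(5000/5) ≈ 89.94°
zero (s+984): 984 + j5000 → |·| = √(984²+5000²) = √25968256 ≈ 5095.9, ∠ = arctan(5000/984) ≈ 78.87°
pole (s+500): 500 + j5000 → |·| = √(500²+5000²) = √25250000 ≈ 5024.9, ∠ = arctan(5000/500) ≈ 84.29°
pole (s+853): 853 + j5000 → |·| = √(853²+5000²) = √25727609 ≈ 5072.2, ∠ = arctan(5000/853) ≈ 80.32°
|T| = 20 · 2.548e+07 / 2.5487e+07 ≈ 19.995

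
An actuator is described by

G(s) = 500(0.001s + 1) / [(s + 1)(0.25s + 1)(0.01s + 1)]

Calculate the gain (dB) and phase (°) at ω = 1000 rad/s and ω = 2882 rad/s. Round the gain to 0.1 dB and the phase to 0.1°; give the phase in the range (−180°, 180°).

ω = 1000: -71.0 dB, 141.0°; ω = 2882: -91.9 dB, 163.0°

At ω = 1000 rad/s:
zero (1 + j1000·0.001) = 1 + j1 → |·| ≈ 1.4142, ∠ ≈ 45.00°
pole (1 + j1000·1) = 1 + j1000 → |·| ≈ 1000, ∠ ≈ 89.94°
pole (1 + j1000·0.25) = 1 + j250 → |·| ≈ 250, ∠ ≈ 89.77°
pole (1 + j1000·0.01) = 1 + j10 → |·| ≈ 10.05, ∠ ≈ 84.29°
|G| = 500 · 1.4142 / (1000 · 250 · 10.05) ≈ 0.00028143
Gain = 20 log₁₀(0.00028143) ≈ -71.01 dB
∠G = (45.00°) − (89.94° + 89.77° + 84.29°) = -219.00° ≡ 141.00° (principal value)

At ω = 2882 rad/s:
zero (1 + j2882·0.001) = 1 + j2.882 → |·| ≈ 3.0506, ∠ ≈ 70.86°
pole (1 + j2882·1) = 1 + j2882 → |·| ≈ 2882, ∠ ≈ 89.98°
pole (1 + j2882·0.25) = 1 + j720.5 → |·| ≈ 720.5, ∠ ≈ 89.92°
pole (1 + j2882·0.01) = 1 + j28.82 → |·| ≈ 28.837, ∠ ≈ 88.01°
|G| = 500 · 3.0506 / (2882 · 720.5 · 28.837) ≈ 2.5473e-05
Gain = 20 log₁₀(2.5473e-05) ≈ -91.88 dB
∠G = (70.86°) − (89.98° + 89.92° + 88.01°) = -197.05° ≡ 162.95° (principal value)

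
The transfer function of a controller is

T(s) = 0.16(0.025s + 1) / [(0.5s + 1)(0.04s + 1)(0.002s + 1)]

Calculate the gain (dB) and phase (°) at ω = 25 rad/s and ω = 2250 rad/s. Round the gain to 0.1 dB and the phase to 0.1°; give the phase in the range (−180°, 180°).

ω = 25: -39.5 dB, -101.3°; ω = 2250: -94.3 dB, -167.8°

At ω = 25 rad/s:
zero (1 + j25·0.025) = 1 + j0.625 → |·| ≈ 1.1792, ∠ ≈ 32.01°
pole (1 + j25·0.5) = 1 + j12.5 → |·| ≈ 12.54, ∠ ≈ 85.43°
pole (1 + j25·0.04) = 1 + j1 → |·| ≈ 1.4142, ∠ ≈ 45.00°
pole (1 + j25·0.002) = 1 + j0.05 → |·| ≈ 1.0012, ∠ ≈ 2.86°
|T| = 0.16 · 1.1792 / (12.54 · 1.4142 · 1.0012) ≈ 0.010626
Gain = 20 log₁₀(0.010626) ≈ -39.47 dB
∠T = (32.01°) − (85.43° + 45.00° + 2.86°) = -101.28°

At ω = 2250 rad/s:
zero (1 + j2250·0.025) = 1 + j56.25 → |·| ≈ 56.259, ∠ ≈ 88.98°
pole (1 + j2250·0.5) = 1 + j1125 → |·| ≈ 1125, ∠ ≈ 89.95°
pole (1 + j2250·0.04) = 1 + j90 → |·| ≈ 90.006, ∠ ≈ 89.36°
pole (1 + j2250·0.002) = 1 + j4.5 → |·| ≈ 4.6098, ∠ ≈ 77.47°
|T| = 0.16 · 56.259 / (1125 · 90.006 · 4.6098) ≈ 1.9284e-05
Gain = 20 log₁₀(1.9284e-05) ≈ -94.30 dB
∠T = (88.98°) − (89.95° + 89.36° + 77.47°) = -167.80°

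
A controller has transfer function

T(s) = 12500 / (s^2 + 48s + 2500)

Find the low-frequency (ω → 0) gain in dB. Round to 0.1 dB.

T(0) = 12500 / 2500 = 5
20 log₁₀(5) ≈ 13.98 dB

14.0 dB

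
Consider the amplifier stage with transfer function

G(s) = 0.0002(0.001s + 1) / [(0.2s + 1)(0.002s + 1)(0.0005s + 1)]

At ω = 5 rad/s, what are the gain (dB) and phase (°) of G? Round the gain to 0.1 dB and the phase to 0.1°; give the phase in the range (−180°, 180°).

At ω = 5 rad/s:
zero (1 + j5·0.001) = 1 + j0.005 → |·| ≈ 1, ∠ ≈ 0.29°
pole (1 + j5·0.2) = 1 + j1 → |·| ≈ 1.4142, ∠ ≈ 45.00°
pole (1 + j5·0.002) = 1 + j0.01 → |·| ≈ 1, ∠ ≈ 0.57°
pole (1 + j5·0.0005) = 1 + j0.0025 → |·| ≈ 1, ∠ ≈ 0.14°
|G| = 0.0002 · 1 / (1.4142 · 1 · 1) ≈ 0.00014142
Gain = 20 log₁₀(0.00014142) ≈ -76.99 dB
∠G = (0.29°) − (45.00° + 0.57° + 0.14°) = -45.42°

-77.0 dB, -45.4°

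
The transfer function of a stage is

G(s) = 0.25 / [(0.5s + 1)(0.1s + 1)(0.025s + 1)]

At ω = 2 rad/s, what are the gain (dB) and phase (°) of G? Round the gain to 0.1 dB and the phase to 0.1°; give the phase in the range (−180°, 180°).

-15.2 dB, -59.2°

At ω = 2 rad/s:
pole (1 + j2·0.5) = 1 + j1 → |·| ≈ 1.4142, ∠ ≈ 45.00°
pole (1 + j2·0.1) = 1 + j0.2 → |·| ≈ 1.0198, ∠ ≈ 11.31°
pole (1 + j2·0.025) = 1 + j0.05 → |·| ≈ 1.0012, ∠ ≈ 2.86°
|G| = 0.25 · 1 / (1.4142 · 1.0198 · 1.0012) ≈ 0.17314
Gain = 20 log₁₀(0.17314) ≈ -15.23 dB
∠G = (0°) − (45.00° + 11.31° + 2.86°) = -59.17°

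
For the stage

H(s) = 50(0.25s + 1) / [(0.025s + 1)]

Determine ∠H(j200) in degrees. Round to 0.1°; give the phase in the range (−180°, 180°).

At ω = 200 rad/s:
zero (1 + j200·0.25) = 1 + j50 → |·| ≈ 50.01, ∠ ≈ 88.85°
pole (1 + j200·0.025) = 1 + j5 → |·| ≈ 5.099, ∠ ≈ 78.69°
∠H = (88.85°) − (78.69°) = 10.16°

10.2°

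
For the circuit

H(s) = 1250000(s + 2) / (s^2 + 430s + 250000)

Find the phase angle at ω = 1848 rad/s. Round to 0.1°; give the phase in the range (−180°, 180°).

-76.0°

At s = jω = j1848:
zero (s+2): 2 + j1848 → |·| = √(2²+1848²) = √3415108 ≈ 1848, ∠ = arctan(1848/2) ≈ 89.94°
quadratic: (j1848)² + 430·j1848 + 250000 = -3165104 + j794640 → |·| ≈ 3.2633e+06, ∠ ≈ 165.91°
∠H = 89.94° − 165.91° = -75.97°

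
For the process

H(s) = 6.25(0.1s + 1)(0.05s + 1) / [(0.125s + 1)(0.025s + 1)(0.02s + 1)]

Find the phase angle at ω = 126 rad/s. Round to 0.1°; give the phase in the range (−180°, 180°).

-60.7°

At ω = 126 rad/s:
zero (1 + j126·0.1) = 1 + j12.6 → |·| ≈ 12.64, ∠ ≈ 85.46°
zero (1 + j126·0.05) = 1 + j6.3 → |·| ≈ 6.3789, ∠ ≈ 80.98°
pole (1 + j126·0.125) = 1 + j15.75 → |·| ≈ 15.782, ∠ ≈ 86.37°
pole (1 + j126·0.025) = 1 + j3.15 → |·| ≈ 3.3049, ∠ ≈ 72.39°
pole (1 + j126·0.02) = 1 + j2.52 → |·| ≈ 2.7112, ∠ ≈ 68.36°
∠H = (85.46° + 80.98°) − (86.37° + 72.39° + 68.36°) = -60.68°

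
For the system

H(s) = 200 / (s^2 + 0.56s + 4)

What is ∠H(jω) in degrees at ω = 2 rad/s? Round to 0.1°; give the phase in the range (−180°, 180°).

At s = jω = j2:
quadratic: (j2)² + 0.56·j2 + 4 = 0 + j1.12 → |·| ≈ 1.12, ∠ ≈ 90.00°
∠H = 0.00° − 90.00° = -90.00°

-90.0°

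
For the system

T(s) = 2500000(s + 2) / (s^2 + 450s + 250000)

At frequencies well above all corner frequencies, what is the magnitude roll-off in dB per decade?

-20 dB/decade

Each pole contributes −20 dB/decade at high frequency; each zero contributes +20 dB/decade.
Net: 1 zero(s) − 2 pole(s) → -20 dB/decade.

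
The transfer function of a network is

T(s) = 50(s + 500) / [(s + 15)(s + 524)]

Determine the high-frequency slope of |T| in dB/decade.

-20 dB/decade

Each pole contributes −20 dB/decade at high frequency; each zero contributes +20 dB/decade.
Net: 1 zero(s) − 2 pole(s) → -20 dB/decade.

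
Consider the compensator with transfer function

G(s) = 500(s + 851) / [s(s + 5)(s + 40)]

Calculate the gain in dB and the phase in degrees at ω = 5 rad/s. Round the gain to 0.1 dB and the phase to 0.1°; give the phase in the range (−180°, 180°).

49.5 dB, -141.8°

At s = jω = j5:
zero (s+851): 851 + j5 → |·| = √(851²+5²) = √724226 ≈ 851.01, ∠ = arctan(5/851) ≈ 0.34°
pole (s+5): 5 + j5 → |·| = √(5²+5²) = √50 ≈ 7.0711, ∠ = arctan(5/5) ≈ 45.00°
pole (s+40): 40 + j5 → |·| = √(40²+5²) = √1625 ≈ 40.311, ∠ = arctan(5/40) ≈ 7.13°
pole at origin: |s| = 5, ∠ = 90.00° (in denominator)
|G| = 500 · 851.01 / 1425.2 ≈ 298.56
Gain = 20 log₁₀(298.56) ≈ 49.50 dB
∠G = 0.34° − 142.13° = -141.79°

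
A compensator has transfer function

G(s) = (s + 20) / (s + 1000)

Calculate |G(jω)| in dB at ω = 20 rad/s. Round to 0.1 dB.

-31.0 dB

Substitute s = j20:
Numerator: (j20) + 20 = 20 + j20
Denominator: (j20) + 1000 = 1000 + j20
|N| = √(20² + 20²) ≈ 28.284, ∠N ≈ 45.00°
|D| = √(1000² + 20²) ≈ 1000.2, ∠D ≈ 1.15°
|G| = 28.284 / 1000.2 ≈ 0.028278
Gain = 20 log₁₀(0.028278) ≈ -30.97 dB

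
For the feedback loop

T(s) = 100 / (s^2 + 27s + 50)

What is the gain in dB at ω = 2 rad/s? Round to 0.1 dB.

3.0 dB

Substitute s = j2:
Numerator: 100 = 100 + j0
Denominator: (j2)^2 + 27(j2) + 50 = 46 + j54
|N| = √(100² + 0²) ≈ 100, ∠N ≈ 0.00°
|D| = √(46² + 54²) ≈ 70.937, ∠D ≈ 49.57°
|T| = 100 / 70.937 ≈ 1.4097
Gain = 20 log₁₀(1.4097) ≈ 2.98 dB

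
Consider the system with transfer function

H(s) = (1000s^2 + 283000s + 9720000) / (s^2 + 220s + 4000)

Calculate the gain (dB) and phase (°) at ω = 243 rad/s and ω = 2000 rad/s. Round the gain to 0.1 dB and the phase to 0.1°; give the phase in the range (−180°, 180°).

Substitute s = j243:
Numerator: 1000(j243)^2 + 283000(j243) + 9720000 = -49329000 + j68769000
Denominator: (j243)^2 + 220(j243) + 4000 = -55049 + j53460
|N| = √(49329000² + 68769000²) ≈ 8.4632e+07, ∠N ≈ 125.65°
|D| = √(55049² + 53460²) ≈ 76736, ∠D ≈ 135.84°
|H| = 8.4632e+07 / 76736 ≈ 1102.9
Gain = 20 log₁₀(1102.9) ≈ 60.85 dB
∠H = 125.65° − 135.84° = -10.19°

Substitute s = j2000:
Numerator: 1000(j2000)^2 + 283000(j2000) + 9720000 = -3990280000 + j566000000
Denominator: (j2000)^2 + 220(j2000) + 4000 = -3996000 + j440000
|N| = √(3990280000² + 566000000²) ≈ 4.0302e+09, ∠N ≈ 171.93°
|D| = √(3996000² + 440000²) ≈ 4.0202e+06, ∠D ≈ 173.72°
|H| = 4.0302e+09 / 4.0202e+06 ≈ 1002.5
Gain = 20 log₁₀(1002.5) ≈ 60.02 dB
∠H = 171.93° − 173.72° = -1.79°

ω = 243: 60.9 dB, -10.2°; ω = 2000: 60.0 dB, -1.8°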